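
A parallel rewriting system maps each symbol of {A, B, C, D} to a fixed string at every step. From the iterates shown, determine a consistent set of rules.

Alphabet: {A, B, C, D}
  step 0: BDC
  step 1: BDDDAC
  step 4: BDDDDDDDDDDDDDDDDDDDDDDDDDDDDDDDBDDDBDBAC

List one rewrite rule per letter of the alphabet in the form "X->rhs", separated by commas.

A->B, B->BD, C->AC, D->DD

  step 0 ⇒ step 1: BDC ⇒ BD·DD·AC
    B ↦ BD
    C ↦ AC
    D ↦ DD
    A ↦ B  (constrained at step 1)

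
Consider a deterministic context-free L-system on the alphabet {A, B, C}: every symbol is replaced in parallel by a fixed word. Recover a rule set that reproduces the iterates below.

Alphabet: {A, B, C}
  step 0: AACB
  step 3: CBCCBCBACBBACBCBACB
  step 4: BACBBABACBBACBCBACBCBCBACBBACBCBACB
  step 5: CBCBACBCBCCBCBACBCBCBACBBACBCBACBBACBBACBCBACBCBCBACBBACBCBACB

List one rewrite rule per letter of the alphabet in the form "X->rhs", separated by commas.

  step 4 ⇒ step 5: BACBBABACBBACBCBACBCBCBACBBACBCBACB ⇒ CB·C·BA·CB·CB·C·CB·C·BA·CB·CB·C·BA·CB·BA·CB·C·BA·CB·BA·CB·BA·CB·C·BA·CB·CB·C·BA·CB·BA·CB·C·BA·CB
    A ↦ C
    B ↦ CB
    C ↦ BA

A->C, B->CB, C->BA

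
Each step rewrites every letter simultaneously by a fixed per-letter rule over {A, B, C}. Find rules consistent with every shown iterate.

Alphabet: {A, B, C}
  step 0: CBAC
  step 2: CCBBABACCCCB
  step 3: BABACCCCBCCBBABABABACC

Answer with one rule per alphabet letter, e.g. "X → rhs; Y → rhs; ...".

  step 2 ⇒ step 3: CCBBABACCCCB ⇒ BA·BA·CC·CC·B·CC·B·BA·BA·BA·BA·CC
    A ↦ B
    B ↦ CC
    C ↦ BA

A->B, B->CC, C->BA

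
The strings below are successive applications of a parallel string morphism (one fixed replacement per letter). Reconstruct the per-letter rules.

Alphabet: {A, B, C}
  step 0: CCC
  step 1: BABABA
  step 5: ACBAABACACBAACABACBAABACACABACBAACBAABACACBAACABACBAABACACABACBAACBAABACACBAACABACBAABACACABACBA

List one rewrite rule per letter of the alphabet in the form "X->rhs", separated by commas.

  step 0 ⇒ step 1: CCC ⇒ BA·BA·BA
    C ↦ BA
    A ↦ AC  (constrained at step 1)
    B ↦ AB  (constrained at step 1)

A->AC, B->AB, C->BA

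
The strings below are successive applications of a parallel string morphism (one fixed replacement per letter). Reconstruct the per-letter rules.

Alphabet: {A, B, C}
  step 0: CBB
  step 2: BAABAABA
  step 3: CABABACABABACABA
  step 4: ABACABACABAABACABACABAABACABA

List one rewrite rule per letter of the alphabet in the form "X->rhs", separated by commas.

  step 3 ⇒ step 4: CABABACABABACABA ⇒ A·BA·CA·BA·CA·BA·A·BA·CA·BA·CA·BA·A·BA·CA·BA
    A ↦ BA
    B ↦ CA
    C ↦ A

A->BA, B->CA, C->A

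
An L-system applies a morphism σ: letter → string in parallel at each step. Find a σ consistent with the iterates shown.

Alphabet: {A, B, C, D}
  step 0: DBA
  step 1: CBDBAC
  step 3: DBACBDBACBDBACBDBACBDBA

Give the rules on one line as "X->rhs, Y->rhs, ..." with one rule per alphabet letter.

A->C, B->DBA, C->B, D->CB

  step 0 ⇒ step 1: DBA ⇒ CB·DBA·C
    A ↦ C
    B ↦ DBA
    D ↦ CB
    C ↦ B  (constrained at step 1)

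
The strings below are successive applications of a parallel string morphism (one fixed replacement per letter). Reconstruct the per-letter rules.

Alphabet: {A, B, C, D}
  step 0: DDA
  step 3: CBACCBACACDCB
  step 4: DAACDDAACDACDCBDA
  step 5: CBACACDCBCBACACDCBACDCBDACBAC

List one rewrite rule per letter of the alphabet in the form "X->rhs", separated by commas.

  step 4 ⇒ step 5: DAACDDAACDACDCBDA ⇒ CB·AC·AC·D·CB·CB·AC·AC·D·CB·AC·D·CB·D·A·CB·AC
    A ↦ AC
    B ↦ A
    C ↦ D
    D ↦ CB

A->AC, B->A, C->D, D->CB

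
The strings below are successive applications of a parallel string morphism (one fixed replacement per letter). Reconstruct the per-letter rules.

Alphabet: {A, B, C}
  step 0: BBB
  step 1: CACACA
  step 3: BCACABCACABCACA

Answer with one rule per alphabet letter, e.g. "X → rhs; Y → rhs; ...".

A->B, B->CA, C->AB

  step 0 ⇒ step 1: BBB ⇒ CA·CA·CA
    B ↦ CA
    A ↦ B  (constrained at step 1)
    C ↦ AB  (constrained at step 1)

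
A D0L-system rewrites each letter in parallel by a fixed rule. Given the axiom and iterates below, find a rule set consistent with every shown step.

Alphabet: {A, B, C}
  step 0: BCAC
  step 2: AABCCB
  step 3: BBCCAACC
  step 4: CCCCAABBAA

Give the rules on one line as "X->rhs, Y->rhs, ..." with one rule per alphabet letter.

A->B, B->CC, C->A

  step 3 ⇒ step 4: BBCCAACC ⇒ CC·CC·A·A·B·B·A·A
    A ↦ B
    B ↦ CC
    C ↦ A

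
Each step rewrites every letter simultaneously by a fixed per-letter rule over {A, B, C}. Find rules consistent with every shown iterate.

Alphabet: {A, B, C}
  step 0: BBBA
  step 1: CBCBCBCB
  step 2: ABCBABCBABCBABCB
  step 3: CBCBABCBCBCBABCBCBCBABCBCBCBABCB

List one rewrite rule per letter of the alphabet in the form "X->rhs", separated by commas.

  step 2 ⇒ step 3: ABCBABCBABCBABCB ⇒ CB·CB·AB·CB·CB·CB·AB·CB·CB·CB·AB·CB·CB·CB·AB·CB
    A ↦ CB
    B ↦ CB
    C ↦ AB

A->CB, B->CB, C->AB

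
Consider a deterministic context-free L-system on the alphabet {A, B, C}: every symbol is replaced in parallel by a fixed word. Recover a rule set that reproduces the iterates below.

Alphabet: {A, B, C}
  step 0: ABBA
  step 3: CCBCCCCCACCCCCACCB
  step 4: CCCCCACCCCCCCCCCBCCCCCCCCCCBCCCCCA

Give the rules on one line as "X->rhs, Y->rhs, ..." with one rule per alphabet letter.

A->B, B->CA, C->CC

  step 3 ⇒ step 4: CCBCCCCCACCCCCACCB ⇒ CC·CC·CA·CC·CC·CC·CC·CC·B·CC·CC·CC·CC·CC·B·CC·CC·CA
    A ↦ B
    B ↦ CA
    C ↦ CC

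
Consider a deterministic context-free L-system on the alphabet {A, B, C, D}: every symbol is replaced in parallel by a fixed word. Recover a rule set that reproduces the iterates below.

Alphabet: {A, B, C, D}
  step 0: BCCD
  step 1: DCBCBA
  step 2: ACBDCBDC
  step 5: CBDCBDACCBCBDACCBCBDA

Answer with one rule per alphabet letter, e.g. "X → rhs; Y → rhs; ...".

  step 1 ⇒ step 2: DCBCBA ⇒ A·CB·D·CB·D·C
    A ↦ C
    B ↦ D
    C ↦ CB
    D ↦ A

A->C, B->D, C->CB, D->A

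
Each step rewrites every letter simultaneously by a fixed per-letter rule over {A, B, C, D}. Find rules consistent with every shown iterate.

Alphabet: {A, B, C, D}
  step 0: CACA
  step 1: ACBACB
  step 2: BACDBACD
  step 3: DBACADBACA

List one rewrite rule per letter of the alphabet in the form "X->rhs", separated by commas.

A->B, B->D, C->AC, D->A

  step 2 ⇒ step 3: BACDBACD ⇒ D·B·AC·A·D·B·AC·A
    A ↦ B
    B ↦ D
    C ↦ AC
    D ↦ A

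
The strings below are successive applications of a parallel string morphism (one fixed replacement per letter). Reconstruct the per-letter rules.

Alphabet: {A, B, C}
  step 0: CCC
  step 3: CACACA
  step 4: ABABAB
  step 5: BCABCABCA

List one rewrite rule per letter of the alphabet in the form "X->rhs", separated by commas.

A->B, B->CA, C->A

  step 4 ⇒ step 5: ABABAB ⇒ B·CA·B·CA·B·CA
    A ↦ B
    B ↦ CA
  step 3 ⇒ step 4: CACACA ⇒ A·B·A·B·A·B
    C ↦ A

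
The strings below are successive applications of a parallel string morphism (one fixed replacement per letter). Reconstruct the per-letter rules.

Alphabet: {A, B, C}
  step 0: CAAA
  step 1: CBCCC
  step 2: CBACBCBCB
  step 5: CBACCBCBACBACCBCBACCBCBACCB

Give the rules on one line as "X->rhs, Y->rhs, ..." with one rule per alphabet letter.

  step 1 ⇒ step 2: CBCCC ⇒ CB·A·CB·CB·CB
    B ↦ A
    C ↦ CB
  step 0 ⇒ step 1: CAAA ⇒ CB·C·C·C
    A ↦ C

A->C, B->A, C->CB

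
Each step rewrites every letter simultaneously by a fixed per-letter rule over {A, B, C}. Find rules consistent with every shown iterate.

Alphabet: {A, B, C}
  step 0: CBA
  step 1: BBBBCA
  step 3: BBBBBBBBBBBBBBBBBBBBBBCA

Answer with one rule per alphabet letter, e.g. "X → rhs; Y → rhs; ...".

A->CA, B->BB, C->BB

  step 0 ⇒ step 1: CBA ⇒ BB·BB·CA
    A ↦ CA
    B ↦ BB
    C ↦ BB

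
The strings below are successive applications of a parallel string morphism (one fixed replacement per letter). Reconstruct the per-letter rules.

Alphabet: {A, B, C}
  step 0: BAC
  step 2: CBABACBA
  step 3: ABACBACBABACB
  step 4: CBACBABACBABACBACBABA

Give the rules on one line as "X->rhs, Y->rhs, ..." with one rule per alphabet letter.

A->CB, B->A, C->AB

  step 3 ⇒ step 4: ABACBACBABACB ⇒ CB·A·CB·AB·A·CB·AB·A·CB·A·CB·AB·A
    A ↦ CB
    B ↦ A
    C ↦ AB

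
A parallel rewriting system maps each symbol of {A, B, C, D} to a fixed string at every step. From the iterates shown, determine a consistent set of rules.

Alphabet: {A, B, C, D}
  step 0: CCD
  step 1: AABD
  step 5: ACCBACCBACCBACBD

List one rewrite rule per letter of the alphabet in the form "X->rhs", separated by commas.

A->CB, B->C, C->A, D->BD

  step 0 ⇒ step 1: CCD ⇒ A·A·BD
    C ↦ A
    D ↦ BD
    A ↦ CB  (constrained at step 1)
    B ↦ C  (constrained at step 1)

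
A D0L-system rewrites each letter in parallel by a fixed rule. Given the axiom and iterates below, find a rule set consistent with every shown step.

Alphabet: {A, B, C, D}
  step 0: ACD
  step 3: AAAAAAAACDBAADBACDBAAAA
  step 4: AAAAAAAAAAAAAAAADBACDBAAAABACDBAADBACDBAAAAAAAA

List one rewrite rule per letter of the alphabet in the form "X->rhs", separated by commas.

A->AA, B->CDB, C->D, D->BA

  step 3 ⇒ step 4: AAAAAAAACDBAADBACDBAAAA ⇒ AA·AA·AA·AA·AA·AA·AA·AA·D·BA·CDB·AA·AA·BA·CDB·AA·D·BA·CDB·AA·AA·AA·AA
    A ↦ AA
    B ↦ CDB
    C ↦ D
    D ↦ BA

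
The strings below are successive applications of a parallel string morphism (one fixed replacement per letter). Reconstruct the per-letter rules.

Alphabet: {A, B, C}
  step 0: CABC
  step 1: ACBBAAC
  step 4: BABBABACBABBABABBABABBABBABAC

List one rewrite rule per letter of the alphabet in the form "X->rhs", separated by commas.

  step 0 ⇒ step 1: CABC ⇒ AC·B·BA·AC
    A ↦ B
    B ↦ BA
    C ↦ AC

A->B, B->BA, C->AC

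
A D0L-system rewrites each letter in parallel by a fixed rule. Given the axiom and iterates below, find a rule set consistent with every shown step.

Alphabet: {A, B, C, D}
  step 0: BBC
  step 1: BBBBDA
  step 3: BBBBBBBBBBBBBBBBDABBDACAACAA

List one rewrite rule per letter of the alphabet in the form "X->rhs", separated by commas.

  step 0 ⇒ step 1: BBC ⇒ BB·BB·DA
    B ↦ BB
    C ↦ DA
    A ↦ CAA  (constrained at step 1)
    D ↦ CB  (constrained at step 1)

A->CAA, B->BB, C->DA, D->CB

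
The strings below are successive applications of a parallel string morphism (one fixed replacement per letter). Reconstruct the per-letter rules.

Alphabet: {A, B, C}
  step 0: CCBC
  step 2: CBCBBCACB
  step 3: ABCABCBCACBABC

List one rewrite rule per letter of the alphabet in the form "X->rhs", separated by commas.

A->CB, B->BC, C->A

  step 2 ⇒ step 3: CBCBBCACB ⇒ A·BC·A·BC·BC·A·CB·A·BC
    A ↦ CB
    B ↦ BC
    C ↦ A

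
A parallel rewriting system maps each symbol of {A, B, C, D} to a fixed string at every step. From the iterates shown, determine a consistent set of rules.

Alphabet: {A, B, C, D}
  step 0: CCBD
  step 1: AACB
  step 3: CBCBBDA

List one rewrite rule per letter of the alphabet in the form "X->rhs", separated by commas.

  step 0 ⇒ step 1: CCBD ⇒ A·A·C·B
    B ↦ C
    C ↦ A
    D ↦ B
    A ↦ BD  (constrained at step 1)

A->BD, B->C, C->A, D->B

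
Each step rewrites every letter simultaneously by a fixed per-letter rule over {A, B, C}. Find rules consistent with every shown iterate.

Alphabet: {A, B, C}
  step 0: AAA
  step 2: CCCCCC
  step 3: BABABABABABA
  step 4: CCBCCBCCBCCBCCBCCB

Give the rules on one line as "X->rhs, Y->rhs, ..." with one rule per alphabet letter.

  step 3 ⇒ step 4: BABABABABABA ⇒ CC·B·CC·B·CC·B·CC·B·CC·B·CC·B
    A ↦ B
    B ↦ CC
  step 2 ⇒ step 3: CCCCCC ⇒ BA·BA·BA·BA·BA·BA
    C ↦ BA

A->B, B->CC, C->BA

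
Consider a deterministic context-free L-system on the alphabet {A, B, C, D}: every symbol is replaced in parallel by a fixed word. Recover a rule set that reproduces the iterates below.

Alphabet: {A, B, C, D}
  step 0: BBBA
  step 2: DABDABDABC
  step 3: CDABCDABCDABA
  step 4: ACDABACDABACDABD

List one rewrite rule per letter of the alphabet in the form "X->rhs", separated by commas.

A->D, B->AB, C->A, D->C

  step 3 ⇒ step 4: CDABCDABCDABA ⇒ A·C·D·AB·A·C·D·AB·A·C·D·AB·D
    A ↦ D
    B ↦ AB
    C ↦ A
    D ↦ C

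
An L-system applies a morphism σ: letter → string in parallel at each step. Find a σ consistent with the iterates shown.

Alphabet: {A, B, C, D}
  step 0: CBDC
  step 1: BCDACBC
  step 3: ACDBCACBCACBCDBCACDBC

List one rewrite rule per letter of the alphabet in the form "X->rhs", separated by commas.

  step 0 ⇒ step 1: CBDC ⇒ BC·D·AC·BC
    B ↦ D
    C ↦ BC
    D ↦ AC
    A ↦ AC  (constrained at step 1)

A->AC, B->D, C->BC, D->AC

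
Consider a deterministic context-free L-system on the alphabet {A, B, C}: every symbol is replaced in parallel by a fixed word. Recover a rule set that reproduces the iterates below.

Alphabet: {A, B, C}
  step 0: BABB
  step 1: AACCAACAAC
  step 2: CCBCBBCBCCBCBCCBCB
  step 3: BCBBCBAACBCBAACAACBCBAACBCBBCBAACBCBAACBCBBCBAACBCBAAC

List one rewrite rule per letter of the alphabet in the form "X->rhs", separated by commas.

A->C, B->AAC, C->BCB

  step 2 ⇒ step 3: CCBCBBCBCCBCBCCBCB ⇒ BCB·BCB·AAC·BCB·AAC·AAC·BCB·AAC·BCB·BCB·AAC·BCB·AAC·BCB·BCB·AAC·BCB·AAC
    B ↦ AAC
    C ↦ BCB
  step 0 ⇒ step 1: BABB ⇒ AAC·C·AAC·AAC
    A ↦ C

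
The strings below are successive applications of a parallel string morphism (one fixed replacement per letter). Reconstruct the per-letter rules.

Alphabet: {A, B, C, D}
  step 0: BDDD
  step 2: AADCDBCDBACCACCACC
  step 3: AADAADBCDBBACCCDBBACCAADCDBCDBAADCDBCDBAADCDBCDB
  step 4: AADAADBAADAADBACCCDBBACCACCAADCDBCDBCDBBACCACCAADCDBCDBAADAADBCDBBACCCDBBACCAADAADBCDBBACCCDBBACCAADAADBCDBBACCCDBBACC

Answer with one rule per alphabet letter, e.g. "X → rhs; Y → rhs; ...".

A->AAD, B->ACC, C->CDB, D->B

  step 3 ⇒ step 4: AADAADBCDBBACCCDBBACCAADCDBCDBAADCDBCDBAADCDBCDB ⇒ AAD·AAD·B·AAD·AAD·B·ACC·CDB·B·ACC·ACC·AAD·CDB·CDB·CDB·B·ACC·ACC·AAD·CDB·CDB·AAD·AAD·B·CDB·B·ACC·CDB·B·ACC·AAD·AAD·B·CDB·B·ACC·CDB·B·ACC·AAD·AAD·B·CDB·B·ACC·CDB·B·ACC
    A ↦ AAD
    B ↦ ACC
    C ↦ CDB
    D ↦ B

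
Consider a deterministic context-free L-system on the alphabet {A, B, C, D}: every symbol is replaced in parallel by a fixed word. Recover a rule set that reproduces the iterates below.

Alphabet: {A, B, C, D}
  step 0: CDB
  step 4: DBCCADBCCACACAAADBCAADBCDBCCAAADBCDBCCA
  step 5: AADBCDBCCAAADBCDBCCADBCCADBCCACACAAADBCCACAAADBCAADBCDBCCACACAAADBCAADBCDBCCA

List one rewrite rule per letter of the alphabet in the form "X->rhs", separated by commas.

  step 4 ⇒ step 5: DBCCADBCCACACAAADBCAADBCDBCCAAADBCDBCCA ⇒ A·A·DBC·DBC·CA·A·A·DBC·DBC·CA·DBC·CA·DBC·CA·CA·CA·A·A·DBC·CA·CA·A·A·DBC·A·A·DBC·DBC·CA·CA·CA·A·A·DBC·A·A·DBC·DBC·CA
    A ↦ CA
    B ↦ A
    C ↦ DBC
    D ↦ A

A->CA, B->A, C->DBC, D->A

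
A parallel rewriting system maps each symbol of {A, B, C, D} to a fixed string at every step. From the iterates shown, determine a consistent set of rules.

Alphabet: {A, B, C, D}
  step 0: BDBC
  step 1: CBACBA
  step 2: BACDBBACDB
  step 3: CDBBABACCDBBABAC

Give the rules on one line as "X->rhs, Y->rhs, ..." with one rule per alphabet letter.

  step 2 ⇒ step 3: BACDBBACDB ⇒ C·DB·BA·BA·C·C·DB·BA·BA·C
    A ↦ DB
    B ↦ C
    C ↦ BA
    D ↦ BA

A->DB, B->C, C->BA, D->BA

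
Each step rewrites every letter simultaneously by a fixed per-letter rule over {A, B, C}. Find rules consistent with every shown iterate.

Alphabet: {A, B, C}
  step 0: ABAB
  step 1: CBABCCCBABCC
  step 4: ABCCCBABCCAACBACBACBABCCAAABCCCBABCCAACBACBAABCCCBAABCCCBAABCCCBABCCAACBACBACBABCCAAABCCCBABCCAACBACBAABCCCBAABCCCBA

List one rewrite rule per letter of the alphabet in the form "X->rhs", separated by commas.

  step 0 ⇒ step 1: ABAB ⇒ CBA·BCC·CBA·BCC
    A ↦ CBA
    B ↦ BCC
    C ↦ A  (constrained at step 1)

A->CBA, B->BCC, C->A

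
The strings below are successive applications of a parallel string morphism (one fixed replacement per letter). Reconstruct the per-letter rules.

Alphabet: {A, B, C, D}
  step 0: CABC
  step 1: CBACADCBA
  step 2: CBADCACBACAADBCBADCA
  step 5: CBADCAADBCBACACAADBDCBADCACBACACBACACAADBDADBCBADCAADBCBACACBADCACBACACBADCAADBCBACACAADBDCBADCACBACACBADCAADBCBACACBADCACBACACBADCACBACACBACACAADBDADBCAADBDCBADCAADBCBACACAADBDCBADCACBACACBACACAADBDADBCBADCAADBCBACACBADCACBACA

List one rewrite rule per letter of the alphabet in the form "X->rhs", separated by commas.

  step 1 ⇒ step 2: CBACADCBA ⇒ CBA·D·CA·CBA·CA·ADB·CBA·D·CA
    A ↦ CA
    B ↦ D
    C ↦ CBA
    D ↦ ADB

A->CA, B->D, C->CBA, D->ADB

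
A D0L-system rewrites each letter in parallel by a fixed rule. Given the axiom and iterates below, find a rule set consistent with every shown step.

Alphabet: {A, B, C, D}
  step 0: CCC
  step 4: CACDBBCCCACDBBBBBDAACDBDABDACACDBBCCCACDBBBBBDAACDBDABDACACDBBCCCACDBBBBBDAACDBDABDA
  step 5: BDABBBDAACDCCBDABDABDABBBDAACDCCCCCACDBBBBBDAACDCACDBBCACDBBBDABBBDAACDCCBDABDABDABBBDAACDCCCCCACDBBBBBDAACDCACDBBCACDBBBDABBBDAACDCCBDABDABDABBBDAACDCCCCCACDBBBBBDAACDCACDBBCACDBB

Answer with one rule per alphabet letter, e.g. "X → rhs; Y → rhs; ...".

  step 4 ⇒ step 5: CACDBBCCCACDBBBBBDAACDBDABDACACDBBCCCACDBBBBBDAACDBDABDACACDBBCCCACDBBBBBDAACDBDABDA ⇒ BDA·BB·BDA·ACD·C·C·BDA·BDA·BDA·BB·BDA·ACD·C·C·C·C·C·ACD·BB·BB·BDA·ACD·C·ACD·BB·C·ACD·BB·BDA·BB·BDA·ACD·C·C·BDA·BDA·BDA·BB·BDA·ACD·C·C·C·C·C·ACD·BB·BB·BDA·ACD·C·ACD·BB·C·ACD·BB·BDA·BB·BDA·ACD·C·C·BDA·BDA·BDA·BB·BDA·ACD·C·C·C·C·C·ACD·BB·BB·BDA·ACD·C·ACD·BB·C·ACD·BB
    A ↦ BB
    B ↦ C
    C ↦ BDA
    D ↦ ACD

A->BB, B->C, C->BDA, D->ACD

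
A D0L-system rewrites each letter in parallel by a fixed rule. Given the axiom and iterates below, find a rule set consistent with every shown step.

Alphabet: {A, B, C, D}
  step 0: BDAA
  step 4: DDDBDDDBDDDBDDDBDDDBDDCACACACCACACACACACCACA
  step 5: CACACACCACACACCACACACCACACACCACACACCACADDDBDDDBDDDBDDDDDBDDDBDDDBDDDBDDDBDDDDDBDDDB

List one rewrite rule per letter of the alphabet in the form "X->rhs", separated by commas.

A->DB, B->C, C->DD, D->CA

  step 4 ⇒ step 5: DDDBDDDBDDDBDDDBDDDBDDCACACACCACACACACACCACA ⇒ CA·CA·CA·C·CA·CA·CA·C·CA·CA·CA·C·CA·CA·CA·C·CA·CA·CA·C·CA·CA·DD·DB·DD·DB·DD·DB·DD·DD·DB·DD·DB·DD·DB·DD·DB·DD·DB·DD·DD·DB·DD·DB
    A ↦ DB
    B ↦ C
    C ↦ DD
    D ↦ CA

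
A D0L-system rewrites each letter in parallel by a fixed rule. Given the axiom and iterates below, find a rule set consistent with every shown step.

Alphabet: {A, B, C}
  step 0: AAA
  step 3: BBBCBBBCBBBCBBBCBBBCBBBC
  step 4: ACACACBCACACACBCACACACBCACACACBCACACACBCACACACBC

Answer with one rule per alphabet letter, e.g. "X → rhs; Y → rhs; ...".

  step 3 ⇒ step 4: BBBCBBBCBBBCBBBCBBBCBBBC ⇒ AC·AC·AC·BC·AC·AC·AC·BC·AC·AC·AC·BC·AC·AC·AC·BC·AC·AC·AC·BC·AC·AC·AC·BC
    B ↦ AC
    C ↦ BC
    A ↦ BB  (constrained at step 0)

A->BB, B->AC, C->BC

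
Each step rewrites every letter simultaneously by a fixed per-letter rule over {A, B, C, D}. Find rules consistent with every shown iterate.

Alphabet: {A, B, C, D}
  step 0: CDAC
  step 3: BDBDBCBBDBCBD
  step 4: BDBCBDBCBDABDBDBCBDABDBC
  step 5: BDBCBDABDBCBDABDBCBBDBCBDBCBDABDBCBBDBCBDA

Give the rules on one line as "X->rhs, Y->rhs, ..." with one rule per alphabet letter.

  step 4 ⇒ step 5: BDBCBDBCBDABDBDBCBDABDBC ⇒ BD·BC·BD·A·BD·BC·BD·A·BD·BC·B·BD·BC·BD·BC·BD·A·BD·BC·B·BD·BC·BD·A
    A ↦ B
    B ↦ BD
    C ↦ A
    D ↦ BC

A->B, B->BD, C->A, D->BC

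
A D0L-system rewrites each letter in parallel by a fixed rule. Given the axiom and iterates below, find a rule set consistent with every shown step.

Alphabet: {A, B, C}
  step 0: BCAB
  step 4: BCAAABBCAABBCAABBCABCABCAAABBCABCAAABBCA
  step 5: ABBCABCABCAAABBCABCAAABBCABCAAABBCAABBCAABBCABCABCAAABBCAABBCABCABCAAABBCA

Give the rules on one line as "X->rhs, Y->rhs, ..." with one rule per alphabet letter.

  step 4 ⇒ step 5: BCAAABBCAABBCAABBCABCABCAAABBCABCAAABBCA ⇒ A·B·BCA·BCA·BCA·A·A·B·BCA·BCA·A·A·B·BCA·BCA·A·A·B·BCA·A·B·BCA·A·B·BCA·BCA·BCA·A·A·B·BCA·A·B·BCA·BCA·BCA·A·A·B·BCA
    A ↦ BCA
    B ↦ A
    C ↦ B

A->BCA, B->A, C->B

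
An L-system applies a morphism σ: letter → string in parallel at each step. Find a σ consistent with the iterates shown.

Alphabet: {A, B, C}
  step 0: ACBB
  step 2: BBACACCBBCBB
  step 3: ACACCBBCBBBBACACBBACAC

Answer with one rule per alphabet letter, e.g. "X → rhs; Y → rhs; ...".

A->C, B->AC, C->BB

  step 2 ⇒ step 3: BBACACCBBCBB ⇒ AC·AC·C·BB·C·BB·BB·AC·AC·BB·AC·AC
    A ↦ C
    B ↦ AC
    C ↦ BB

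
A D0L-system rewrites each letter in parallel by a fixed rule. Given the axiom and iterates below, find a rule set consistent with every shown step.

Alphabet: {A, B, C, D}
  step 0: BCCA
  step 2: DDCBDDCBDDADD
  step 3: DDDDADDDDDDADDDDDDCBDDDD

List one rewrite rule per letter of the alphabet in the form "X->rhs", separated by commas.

A->CB, B->D, C->AD, D->DD

  step 2 ⇒ step 3: DDCBDDCBDDADD ⇒ DD·DD·AD·D·DD·DD·AD·D·DD·DD·CB·DD·DD
    A ↦ CB
    B ↦ D
    C ↦ AD
    D ↦ DD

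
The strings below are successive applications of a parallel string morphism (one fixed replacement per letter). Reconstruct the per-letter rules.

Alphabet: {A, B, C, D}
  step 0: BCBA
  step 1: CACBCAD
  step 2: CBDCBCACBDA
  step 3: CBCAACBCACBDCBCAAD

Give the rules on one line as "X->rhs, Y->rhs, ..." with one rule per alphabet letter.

A->D, B->CA, C->CB, D->A

  step 2 ⇒ step 3: CBDCBCACBDA ⇒ CB·CA·A·CB·CA·CB·D·CB·CA·A·D
    A ↦ D
    B ↦ CA
    C ↦ CB
    D ↦ A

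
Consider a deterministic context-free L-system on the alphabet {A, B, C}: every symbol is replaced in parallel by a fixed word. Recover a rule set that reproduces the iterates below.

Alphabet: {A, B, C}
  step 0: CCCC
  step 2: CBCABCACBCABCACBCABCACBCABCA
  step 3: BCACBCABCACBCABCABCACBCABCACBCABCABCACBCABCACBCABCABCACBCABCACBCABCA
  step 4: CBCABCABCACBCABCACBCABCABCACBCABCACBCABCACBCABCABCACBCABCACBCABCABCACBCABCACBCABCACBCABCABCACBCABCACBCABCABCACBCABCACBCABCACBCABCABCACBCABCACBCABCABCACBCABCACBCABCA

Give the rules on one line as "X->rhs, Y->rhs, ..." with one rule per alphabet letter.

A->BCA, B->C, C->BCA

  step 3 ⇒ step 4: BCACBCABCACBCABCABCACBCABCACBCABCABCACBCABCACBCABCABCACBCABCACBCABCA ⇒ C·BCA·BCA·BCA·C·BCA·BCA·C·BCA·BCA·BCA·C·BCA·BCA·C·BCA·BCA·C·BCA·BCA·BCA·C·BCA·BCA·C·BCA·BCA·BCA·C·BCA·BCA·C·BCA·BCA·C·BCA·BCA·BCA·C·BCA·BCA·C·BCA·BCA·BCA·C·BCA·BCA·C·BCA·BCA·C·BCA·BCA·BCA·C·BCA·BCA·C·BCA·BCA·BCA·C·BCA·BCA·C·BCA·BCA
    A ↦ BCA
    B ↦ C
    C ↦ BCA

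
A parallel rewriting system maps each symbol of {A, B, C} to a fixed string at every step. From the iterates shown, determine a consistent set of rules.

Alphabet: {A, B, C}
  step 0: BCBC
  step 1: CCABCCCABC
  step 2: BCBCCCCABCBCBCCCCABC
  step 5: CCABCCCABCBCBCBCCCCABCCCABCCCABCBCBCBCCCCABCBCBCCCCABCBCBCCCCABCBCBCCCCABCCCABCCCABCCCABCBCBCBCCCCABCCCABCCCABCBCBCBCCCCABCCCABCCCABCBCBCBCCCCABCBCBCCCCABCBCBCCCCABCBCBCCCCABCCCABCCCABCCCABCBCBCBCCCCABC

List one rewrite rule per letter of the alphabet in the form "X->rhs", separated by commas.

  step 1 ⇒ step 2: CCABCCCABC ⇒ BC·BC·C·CCA·BC·BC·BC·C·CCA·BC
    A ↦ C
    B ↦ CCA
    C ↦ BC

A->C, B->CCA, C->BC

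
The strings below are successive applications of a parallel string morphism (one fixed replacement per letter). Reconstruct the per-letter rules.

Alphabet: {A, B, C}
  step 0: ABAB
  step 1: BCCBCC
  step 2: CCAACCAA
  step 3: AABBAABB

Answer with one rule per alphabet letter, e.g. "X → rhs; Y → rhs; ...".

  step 2 ⇒ step 3: CCAACCAA ⇒ A·A·B·B·A·A·B·B
    A ↦ B
    C ↦ A
  step 0 ⇒ step 1: ABAB ⇒ B·CC·B·CC
    B ↦ CC

A->B, B->CC, C->A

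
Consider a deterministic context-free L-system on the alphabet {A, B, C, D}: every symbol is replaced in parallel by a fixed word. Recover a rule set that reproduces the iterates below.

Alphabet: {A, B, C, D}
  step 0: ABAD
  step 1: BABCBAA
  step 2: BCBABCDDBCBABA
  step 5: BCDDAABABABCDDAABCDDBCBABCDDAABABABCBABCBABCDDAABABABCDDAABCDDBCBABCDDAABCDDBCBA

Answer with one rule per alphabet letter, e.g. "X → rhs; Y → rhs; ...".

A->BA, B->BC, C->DD, D->A

  step 1 ⇒ step 2: BABCBAA ⇒ BC·BA·BC·DD·BC·BA·BA
    A ↦ BA
    B ↦ BC
    C ↦ DD
  step 0 ⇒ step 1: ABAD ⇒ BA·BC·BA·A
    D ↦ A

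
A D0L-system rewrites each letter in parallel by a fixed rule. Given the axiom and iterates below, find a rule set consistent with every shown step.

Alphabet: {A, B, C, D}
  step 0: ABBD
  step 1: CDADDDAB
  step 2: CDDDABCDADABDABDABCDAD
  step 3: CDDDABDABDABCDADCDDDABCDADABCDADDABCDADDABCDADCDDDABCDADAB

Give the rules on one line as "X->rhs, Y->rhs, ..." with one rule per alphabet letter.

A->CDA, B->D, C->CDD, D->DAB

  step 2 ⇒ step 3: CDDDABCDADABDABDABCDAD ⇒ CDD·DAB·DAB·DAB·CDA·D·CDD·DAB·CDA·DAB·CDA·D·DAB·CDA·D·DAB·CDA·D·CDD·DAB·CDA·DAB
    A ↦ CDA
    B ↦ D
    C ↦ CDD
    D ↦ DAB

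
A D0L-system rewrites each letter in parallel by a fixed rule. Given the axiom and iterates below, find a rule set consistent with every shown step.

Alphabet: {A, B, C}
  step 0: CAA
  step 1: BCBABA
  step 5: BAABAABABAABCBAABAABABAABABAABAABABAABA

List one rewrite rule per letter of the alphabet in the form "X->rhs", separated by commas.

A->BA, B->A, C->BC

  step 0 ⇒ step 1: CAA ⇒ BC·BA·BA
    A ↦ BA
    C ↦ BC
    B ↦ A  (constrained at step 1)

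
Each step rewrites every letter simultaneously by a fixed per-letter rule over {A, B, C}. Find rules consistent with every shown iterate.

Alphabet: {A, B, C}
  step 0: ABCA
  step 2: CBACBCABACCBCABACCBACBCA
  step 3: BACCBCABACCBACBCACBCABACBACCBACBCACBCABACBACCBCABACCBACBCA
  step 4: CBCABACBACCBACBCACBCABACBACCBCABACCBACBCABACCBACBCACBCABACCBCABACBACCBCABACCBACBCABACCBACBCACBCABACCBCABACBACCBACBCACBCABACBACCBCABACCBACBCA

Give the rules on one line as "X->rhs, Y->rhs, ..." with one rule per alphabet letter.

  step 3 ⇒ step 4: BACCBCABACCBACBCACBCABACBACCBACBCACBCABACBACCBCABACCBACBCA ⇒ C·BCA·BAC·BAC·C·BAC·BCA·C·BCA·BAC·BAC·C·BCA·BAC·C·BAC·BCA·BAC·C·BAC·BCA·C·BCA·BAC·C·BCA·BAC·BAC·C·BCA·BAC·C·BAC·BCA·BAC·C·BAC·BCA·C·BCA·BAC·C·BCA·BAC·BAC·C·BAC·BCA·C·BCA·BAC·BAC·C·BCA·BAC·C·BAC·BCA
    A ↦ BCA
    B ↦ C
    C ↦ BAC

A->BCA, B->C, C->BAC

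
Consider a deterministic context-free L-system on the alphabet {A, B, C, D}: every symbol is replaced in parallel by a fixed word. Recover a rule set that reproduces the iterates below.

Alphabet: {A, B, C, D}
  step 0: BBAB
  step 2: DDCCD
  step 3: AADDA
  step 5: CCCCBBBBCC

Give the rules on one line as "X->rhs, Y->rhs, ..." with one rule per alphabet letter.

A->BB, B->C, C->D, D->A

  step 2 ⇒ step 3: DDCCD ⇒ A·A·D·D·A
    C ↦ D
    D ↦ A
    A ↦ BB  (constrained at step 0)
    B ↦ C  (constrained at step 0)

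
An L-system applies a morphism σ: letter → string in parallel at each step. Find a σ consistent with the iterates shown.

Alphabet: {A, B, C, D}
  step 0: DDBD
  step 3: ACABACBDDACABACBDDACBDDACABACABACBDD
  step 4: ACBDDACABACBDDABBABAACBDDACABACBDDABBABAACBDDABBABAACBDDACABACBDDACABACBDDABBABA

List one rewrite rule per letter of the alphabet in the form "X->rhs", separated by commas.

  step 3 ⇒ step 4: ACABACBDDACABACBDDACBDDACABACABACBDD ⇒ AC·BDD·AC·AB·AC·BDD·AB·BA·BA·AC·BDD·AC·AB·AC·BDD·AB·BA·BA·AC·BDD·AB·BA·BA·AC·BDD·AC·AB·AC·BDD·AC·AB·AC·BDD·AB·BA·BA
    A ↦ AC
    B ↦ AB
    C ↦ BDD
    D ↦ BA

A->AC, B->AB, C->BDD, D->BA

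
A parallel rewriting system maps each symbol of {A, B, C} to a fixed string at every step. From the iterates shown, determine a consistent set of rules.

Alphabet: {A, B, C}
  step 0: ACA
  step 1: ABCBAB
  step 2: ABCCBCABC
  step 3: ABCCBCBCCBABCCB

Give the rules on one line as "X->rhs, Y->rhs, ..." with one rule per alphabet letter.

A->AB, B->C, C->CB

  step 2 ⇒ step 3: ABCCBCABC ⇒ AB·C·CB·CB·C·CB·AB·C·CB
    A ↦ AB
    B ↦ C
    C ↦ CB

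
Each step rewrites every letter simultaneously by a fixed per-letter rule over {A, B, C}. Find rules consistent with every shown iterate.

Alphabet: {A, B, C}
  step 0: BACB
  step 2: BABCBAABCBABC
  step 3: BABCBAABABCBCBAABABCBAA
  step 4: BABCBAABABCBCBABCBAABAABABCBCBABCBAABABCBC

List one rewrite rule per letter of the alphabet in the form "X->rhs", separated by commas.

  step 3 ⇒ step 4: BABCBAABABCBCBAABABCBAA ⇒ BA·BC·BA·A·BA·BC·BC·BA·BC·BA·A·BA·A·BA·BC·BC·BA·BC·BA·A·BA·BC·BC
    A ↦ BC
    B ↦ BA
    C ↦ A

A->BC, B->BA, C->A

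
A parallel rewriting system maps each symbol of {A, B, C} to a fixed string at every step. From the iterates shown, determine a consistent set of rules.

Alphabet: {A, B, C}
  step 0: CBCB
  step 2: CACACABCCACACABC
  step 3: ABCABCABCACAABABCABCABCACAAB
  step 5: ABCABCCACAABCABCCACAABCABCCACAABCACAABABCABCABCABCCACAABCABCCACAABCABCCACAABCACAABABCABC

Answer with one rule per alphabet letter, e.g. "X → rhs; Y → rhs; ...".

  step 2 ⇒ step 3: CACACABCCACACABC ⇒ AB·C·AB·C·AB·C·ACA·AB·AB·C·AB·C·AB·C·ACA·AB
    A ↦ C
    B ↦ ACA
    C ↦ AB

A->C, B->ACA, C->AB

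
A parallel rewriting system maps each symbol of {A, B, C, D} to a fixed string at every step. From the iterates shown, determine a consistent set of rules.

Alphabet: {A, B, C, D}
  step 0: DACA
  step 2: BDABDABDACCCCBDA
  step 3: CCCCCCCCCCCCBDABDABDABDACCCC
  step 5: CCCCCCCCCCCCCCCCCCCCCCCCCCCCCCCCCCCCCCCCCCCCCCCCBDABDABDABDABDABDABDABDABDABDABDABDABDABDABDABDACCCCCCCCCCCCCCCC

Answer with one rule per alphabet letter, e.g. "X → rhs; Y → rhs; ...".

  step 2 ⇒ step 3: BDABDABDACCCCBDA ⇒ C·CC·C·C·CC·C·C·CC·C·BDA·BDA·BDA·BDA·C·CC·C
    A ↦ C
    B ↦ C
    C ↦ BDA
    D ↦ CC

A->C, B->C, C->BDA, D->CC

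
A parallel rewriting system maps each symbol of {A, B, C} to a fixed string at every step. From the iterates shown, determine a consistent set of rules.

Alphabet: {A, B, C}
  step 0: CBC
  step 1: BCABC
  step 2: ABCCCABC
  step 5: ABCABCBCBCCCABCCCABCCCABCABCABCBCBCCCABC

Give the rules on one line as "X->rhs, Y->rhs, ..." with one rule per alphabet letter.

A->CC, B->A, C->BC

  step 1 ⇒ step 2: BCABC ⇒ A·BC·CC·A·BC
    A ↦ CC
    B ↦ A
    C ↦ BC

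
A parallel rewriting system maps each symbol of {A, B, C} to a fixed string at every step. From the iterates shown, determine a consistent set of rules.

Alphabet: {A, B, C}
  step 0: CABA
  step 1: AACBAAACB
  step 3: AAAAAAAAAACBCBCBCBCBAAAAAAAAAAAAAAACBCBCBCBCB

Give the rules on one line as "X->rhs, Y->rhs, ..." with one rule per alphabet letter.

A->CB, B->AAA, C->AA

  step 0 ⇒ step 1: CABA ⇒ AA·CB·AAA·CB
    A ↦ CB
    B ↦ AAA
    C ↦ AA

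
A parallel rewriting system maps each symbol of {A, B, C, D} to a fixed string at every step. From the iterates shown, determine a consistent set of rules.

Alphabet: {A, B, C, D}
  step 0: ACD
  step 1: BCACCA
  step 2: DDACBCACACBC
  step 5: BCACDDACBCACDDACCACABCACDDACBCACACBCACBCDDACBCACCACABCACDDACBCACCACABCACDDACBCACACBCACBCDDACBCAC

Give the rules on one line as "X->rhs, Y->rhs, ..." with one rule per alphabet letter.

A->BC, B->DD, C->AC, D->CA

  step 1 ⇒ step 2: BCACCA ⇒ DD·AC·BC·AC·AC·BC
    A ↦ BC
    B ↦ DD
    C ↦ AC
  step 0 ⇒ step 1: ACD ⇒ BC·AC·CA
    D ↦ CA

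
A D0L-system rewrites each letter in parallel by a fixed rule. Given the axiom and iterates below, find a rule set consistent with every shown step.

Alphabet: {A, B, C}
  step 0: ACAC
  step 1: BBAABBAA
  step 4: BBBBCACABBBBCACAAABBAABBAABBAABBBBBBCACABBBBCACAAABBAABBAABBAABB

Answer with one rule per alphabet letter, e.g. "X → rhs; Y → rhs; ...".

A->BB, B->CA, C->AA

  step 0 ⇒ step 1: ACAC ⇒ BB·AA·BB·AA
    A ↦ BB
    C ↦ AA
    B ↦ CA  (constrained at step 1)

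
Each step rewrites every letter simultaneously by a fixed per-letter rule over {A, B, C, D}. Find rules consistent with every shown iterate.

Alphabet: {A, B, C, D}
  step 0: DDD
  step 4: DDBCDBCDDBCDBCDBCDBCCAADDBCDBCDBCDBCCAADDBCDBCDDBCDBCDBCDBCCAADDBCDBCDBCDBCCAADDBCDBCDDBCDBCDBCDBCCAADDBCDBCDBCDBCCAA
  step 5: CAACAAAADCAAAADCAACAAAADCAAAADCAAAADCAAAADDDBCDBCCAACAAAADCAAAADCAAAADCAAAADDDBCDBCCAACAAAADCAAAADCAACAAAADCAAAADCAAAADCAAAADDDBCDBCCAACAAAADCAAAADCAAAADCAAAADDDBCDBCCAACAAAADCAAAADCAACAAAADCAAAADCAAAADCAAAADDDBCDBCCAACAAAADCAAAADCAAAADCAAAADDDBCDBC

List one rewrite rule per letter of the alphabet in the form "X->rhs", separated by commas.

A->DBC, B->AA, C->D, D->CAA

  step 4 ⇒ step 5: DDBCDBCDDBCDBCDBCDBCCAADDBCDBCDBCDBCCAADDBCDBCDDBCDBCDBCDBCCAADDBCDBCDBCDBCCAADDBCDBCDDBCDBCDBCDBCCAADDBCDBCDBCDBCCAA ⇒ CAA·CAA·AA·D·CAA·AA·D·CAA·CAA·AA·D·CAA·AA·D·CAA·AA·D·CAA·AA·D·D·DBC·DBC·CAA·CAA·AA·D·CAA·AA·D·CAA·AA·D·CAA·AA·D·D·DBC·DBC·CAA·CAA·AA·D·CAA·AA·D·CAA·CAA·AA·D·CAA·AA·D·CAA·AA·D·CAA·AA·D·D·DBC·DBC·CAA·CAA·AA·D·CAA·AA·D·CAA·AA·D·CAA·AA·D·D·DBC·DBC·CAA·CAA·AA·D·CAA·AA·D·CAA·CAA·AA·D·CAA·AA·D·CAA·AA·D·CAA·AA·D·D·DBC·DBC·CAA·CAA·AA·D·CAA·AA·D·CAA·AA·D·CAA·AA·D·D·DBC·DBC
    A ↦ DBC
    B ↦ AA
    C ↦ D
    D ↦ CAA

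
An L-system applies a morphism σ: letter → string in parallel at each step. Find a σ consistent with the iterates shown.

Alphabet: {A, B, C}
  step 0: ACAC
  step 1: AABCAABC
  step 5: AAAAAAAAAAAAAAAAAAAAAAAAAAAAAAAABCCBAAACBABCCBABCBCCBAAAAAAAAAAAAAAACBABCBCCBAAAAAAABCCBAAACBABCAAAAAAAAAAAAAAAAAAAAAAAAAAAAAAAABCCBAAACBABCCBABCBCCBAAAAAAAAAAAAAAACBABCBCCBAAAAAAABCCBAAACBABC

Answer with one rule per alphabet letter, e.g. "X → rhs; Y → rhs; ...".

A->AA, B->CBA, C->BC

  step 0 ⇒ step 1: ACAC ⇒ AA·BC·AA·BC
    A ↦ AA
    C ↦ BC
    B ↦ CBA  (constrained at step 1)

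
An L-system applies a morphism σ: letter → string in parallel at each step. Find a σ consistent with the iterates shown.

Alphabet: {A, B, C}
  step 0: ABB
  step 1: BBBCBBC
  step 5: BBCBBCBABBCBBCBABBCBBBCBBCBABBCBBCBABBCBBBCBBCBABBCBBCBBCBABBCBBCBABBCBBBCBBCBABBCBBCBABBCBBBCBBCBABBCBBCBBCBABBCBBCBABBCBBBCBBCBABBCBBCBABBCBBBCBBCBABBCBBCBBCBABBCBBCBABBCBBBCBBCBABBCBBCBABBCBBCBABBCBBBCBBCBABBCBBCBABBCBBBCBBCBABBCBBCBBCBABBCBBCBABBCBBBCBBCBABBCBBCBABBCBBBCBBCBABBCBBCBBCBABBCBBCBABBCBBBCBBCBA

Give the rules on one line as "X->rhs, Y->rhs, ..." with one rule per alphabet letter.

A->B, B->BBC, C->BA

  step 0 ⇒ step 1: ABB ⇒ B·BBC·BBC
    A ↦ B
    B ↦ BBC
    C ↦ BA  (constrained at step 1)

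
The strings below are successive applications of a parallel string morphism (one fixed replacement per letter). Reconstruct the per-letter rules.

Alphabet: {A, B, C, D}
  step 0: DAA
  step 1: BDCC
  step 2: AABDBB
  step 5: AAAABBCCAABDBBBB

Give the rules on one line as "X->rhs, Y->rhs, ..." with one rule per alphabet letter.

A->C, B->AA, C->B, D->BD

  step 1 ⇒ step 2: BDCC ⇒ AA·BD·B·B
    B ↦ AA
    C ↦ B
    D ↦ BD
  step 0 ⇒ step 1: DAA ⇒ BD·C·C
    A ↦ C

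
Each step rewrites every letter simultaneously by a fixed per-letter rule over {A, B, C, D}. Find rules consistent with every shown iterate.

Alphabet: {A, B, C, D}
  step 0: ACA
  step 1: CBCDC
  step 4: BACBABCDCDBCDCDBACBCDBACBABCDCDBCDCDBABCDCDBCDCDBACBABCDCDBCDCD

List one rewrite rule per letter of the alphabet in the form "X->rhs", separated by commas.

  step 0 ⇒ step 1: ACA ⇒ C·BCD·C
    A ↦ C
    C ↦ BCD
    B ↦ BA  (constrained at step 1)
    D ↦ CD  (constrained at step 1)

A->C, B->BA, C->BCD, D->CD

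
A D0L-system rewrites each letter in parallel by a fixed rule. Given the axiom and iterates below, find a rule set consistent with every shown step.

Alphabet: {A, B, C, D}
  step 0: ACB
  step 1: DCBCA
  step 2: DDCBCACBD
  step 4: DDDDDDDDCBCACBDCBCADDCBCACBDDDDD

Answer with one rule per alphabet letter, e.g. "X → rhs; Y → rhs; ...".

A->D, B->CA, C->CB, D->DD

  step 1 ⇒ step 2: DCBCA ⇒ DD·CB·CA·CB·D
    A ↦ D
    B ↦ CA
    C ↦ CB
    D ↦ DD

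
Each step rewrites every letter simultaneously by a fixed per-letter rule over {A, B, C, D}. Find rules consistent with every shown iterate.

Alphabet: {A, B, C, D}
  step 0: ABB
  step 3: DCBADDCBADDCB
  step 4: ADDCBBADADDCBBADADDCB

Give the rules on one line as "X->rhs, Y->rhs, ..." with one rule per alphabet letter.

A->B, B->CB, C->D, D->AD

  step 3 ⇒ step 4: DCBADDCBADDCB ⇒ AD·D·CB·B·AD·AD·D·CB·B·AD·AD·D·CB
    A ↦ B
    B ↦ CB
    C ↦ D
    D ↦ AD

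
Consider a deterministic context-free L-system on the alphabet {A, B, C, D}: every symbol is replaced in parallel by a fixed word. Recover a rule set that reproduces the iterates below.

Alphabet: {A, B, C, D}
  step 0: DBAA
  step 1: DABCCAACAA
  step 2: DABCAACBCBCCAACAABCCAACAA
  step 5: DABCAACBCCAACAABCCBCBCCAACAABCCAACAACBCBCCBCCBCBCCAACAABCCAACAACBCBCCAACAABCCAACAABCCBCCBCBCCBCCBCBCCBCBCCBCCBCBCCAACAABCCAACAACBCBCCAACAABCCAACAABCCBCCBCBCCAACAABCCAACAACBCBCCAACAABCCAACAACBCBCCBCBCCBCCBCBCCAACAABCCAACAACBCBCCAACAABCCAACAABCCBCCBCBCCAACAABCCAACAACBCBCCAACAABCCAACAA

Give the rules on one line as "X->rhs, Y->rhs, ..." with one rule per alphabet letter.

  step 1 ⇒ step 2: DABCCAACAA ⇒ DAB·CAA·C·BC·BC·CAA·CAA·BC·CAA·CAA
    A ↦ CAA
    B ↦ C
    C ↦ BC
    D ↦ DAB

A->CAA, B->C, C->BC, D->DAB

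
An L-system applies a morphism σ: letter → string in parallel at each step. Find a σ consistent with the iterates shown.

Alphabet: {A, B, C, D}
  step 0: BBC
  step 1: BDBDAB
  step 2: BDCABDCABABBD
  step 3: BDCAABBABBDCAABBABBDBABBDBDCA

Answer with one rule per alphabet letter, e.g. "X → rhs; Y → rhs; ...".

  step 2 ⇒ step 3: BDCABDCABABBD ⇒ BD·CA·AB·BAB·BD·CA·AB·BAB·BD·BAB·BD·BD·CA
    A ↦ BAB
    B ↦ BD
    C ↦ AB
    D ↦ CA

A->BAB, B->BD, C->AB, D->CA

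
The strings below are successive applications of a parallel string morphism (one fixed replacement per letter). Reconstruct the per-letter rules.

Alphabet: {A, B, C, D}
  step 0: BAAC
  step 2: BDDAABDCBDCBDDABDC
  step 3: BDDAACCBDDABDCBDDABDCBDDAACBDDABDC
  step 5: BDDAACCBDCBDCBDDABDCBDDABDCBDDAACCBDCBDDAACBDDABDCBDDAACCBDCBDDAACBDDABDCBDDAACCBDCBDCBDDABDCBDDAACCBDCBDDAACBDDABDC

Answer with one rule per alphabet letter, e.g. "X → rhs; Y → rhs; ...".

A->C, B->BDD, C->BDC, D->A

  step 2 ⇒ step 3: BDDAABDCBDCBDDABDC ⇒ BDD·A·A·C·C·BDD·A·BDC·BDD·A·BDC·BDD·A·A·C·BDD·A·BDC
    A ↦ C
    B ↦ BDD
    C ↦ BDC
    D ↦ A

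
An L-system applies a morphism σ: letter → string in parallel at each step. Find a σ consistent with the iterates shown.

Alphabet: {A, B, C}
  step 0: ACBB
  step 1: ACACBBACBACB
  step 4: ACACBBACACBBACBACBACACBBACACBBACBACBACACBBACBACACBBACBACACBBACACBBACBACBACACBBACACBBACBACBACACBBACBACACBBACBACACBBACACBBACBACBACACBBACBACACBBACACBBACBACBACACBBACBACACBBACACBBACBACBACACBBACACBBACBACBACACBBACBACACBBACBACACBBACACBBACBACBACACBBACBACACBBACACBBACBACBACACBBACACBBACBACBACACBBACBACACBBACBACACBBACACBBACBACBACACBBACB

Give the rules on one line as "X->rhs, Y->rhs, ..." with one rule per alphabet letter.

  step 0 ⇒ step 1: ACBB ⇒ ACA·CBB·ACB·ACB
    A ↦ ACA
    B ↦ ACB
    C ↦ CBB

A->ACA, B->ACB, C->CBB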